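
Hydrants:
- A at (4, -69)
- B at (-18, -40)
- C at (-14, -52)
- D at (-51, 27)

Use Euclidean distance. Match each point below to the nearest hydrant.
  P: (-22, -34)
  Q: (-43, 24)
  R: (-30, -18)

P at (-22, -34):
  A: 43.6
  B: 7.2
  C: 19.7
  D: 67.5
  → nearest: B (7.2)
Q at (-43, 24):
  A: 104.2
  B: 68.7
  C: 81.3
  D: 8.5
  → nearest: D (8.5)
R at (-30, -18):
  A: 61.3
  B: 25.1
  C: 37.6
  D: 49.7
  → nearest: B (25.1)

P→B; Q→D; R→B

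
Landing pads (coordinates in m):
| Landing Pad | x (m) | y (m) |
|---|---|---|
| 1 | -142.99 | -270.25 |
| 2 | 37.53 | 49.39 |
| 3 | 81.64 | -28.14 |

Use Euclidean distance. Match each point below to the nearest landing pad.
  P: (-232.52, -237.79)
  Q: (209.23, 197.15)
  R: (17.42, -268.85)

P at (-232.52, -237.79):
  1: √((89.53)² + (-32.46)²) = √(8015.6209 + 1053.6516) = 95.23 m
  2: √((270.05)² + (287.18)²) = √(72927.0025 + 82472.3524) = 394.21 m
  3: √((314.16)² + (209.65)²) = √(98696.5056 + 43953.1225) = 377.69 m
  → nearest: 1 (95.23 m)
Q at (209.23, 197.15):
  1: √((-352.22)² + (-467.40)²) = √(124058.9284 + 218462.7600) = 585.25 m
  2: √((-171.70)² + (-147.76)²) = √(29480.8900 + 21833.0176) = 226.53 m
  3: √((-127.59)² + (-225.29)²) = √(16279.2081 + 50755.5841) = 258.91 m
  → nearest: 2 (226.53 m)
R at (17.42, -268.85):
  1: √((-160.41)² + (-1.40)²) = √(25731.3681 + 1.9600) = 160.42 m
  2: √((20.11)² + (318.24)²) = √(404.4121 + 101276.6976) = 318.87 m
  3: √((64.22)² + (240.71)²) = √(4124.2084 + 57941.3041) = 249.13 m
  → nearest: 1 (160.42 m)

P→1; Q→2; R→1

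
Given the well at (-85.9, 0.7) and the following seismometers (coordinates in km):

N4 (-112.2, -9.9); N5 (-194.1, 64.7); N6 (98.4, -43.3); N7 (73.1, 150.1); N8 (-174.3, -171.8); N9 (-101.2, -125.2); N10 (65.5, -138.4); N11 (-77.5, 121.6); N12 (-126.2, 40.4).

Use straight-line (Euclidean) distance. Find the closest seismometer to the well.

Distances from (-85.9, 0.7):
N4: √((-26.3)² + (-10.6)²) = √(691.690 + 112.360) = 28.4 km
N5: √((-108.2)² + (64.0)²) = √(11707.240 + 4096.000) = 125.7 km
N6: √((184.3)² + (-44.0)²) = √(33966.490 + 1936.000) = 189.5 km
N7: √((159.0)² + (149.4)²) = √(25281.000 + 22320.360) = 218.2 km
N8: √((-88.4)² + (-172.5)²) = √(7814.560 + 29756.250) = 193.8 km
N9: √((-15.3)² + (-125.9)²) = √(234.090 + 15850.810) = 126.8 km
N10: √((151.4)² + (-139.1)²) = √(22921.960 + 19348.810) = 205.6 km
N11: √((8.4)² + (120.9)²) = √(70.560 + 14616.810) = 121.2 km
N12: √((-40.3)² + (39.7)²) = √(1624.090 + 1576.090) = 56.6 km
Minimum: N4 at 28.4 km.

N4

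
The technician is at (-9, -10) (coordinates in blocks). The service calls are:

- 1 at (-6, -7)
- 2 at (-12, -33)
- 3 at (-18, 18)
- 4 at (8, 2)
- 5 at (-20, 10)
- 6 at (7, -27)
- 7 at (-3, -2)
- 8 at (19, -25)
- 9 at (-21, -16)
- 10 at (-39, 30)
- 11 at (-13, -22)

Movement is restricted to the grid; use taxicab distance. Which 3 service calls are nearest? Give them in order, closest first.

Distances from (-9, -10):
1: |3| + |3| = 3 + 3 = 6 blocks
2: |-3| + |-23| = 3 + 23 = 26 blocks
3: |-9| + |28| = 9 + 28 = 37 blocks
4: |17| + |12| = 17 + 12 = 29 blocks
5: |-11| + |20| = 11 + 20 = 31 blocks
6: |16| + |-17| = 16 + 17 = 33 blocks
7: |6| + |8| = 6 + 8 = 14 blocks
8: |28| + |-15| = 28 + 15 = 43 blocks
9: |-12| + |-6| = 12 + 6 = 18 blocks
10: |-30| + |40| = 30 + 40 = 70 blocks
11: |-4| + |-12| = 4 + 12 = 16 blocks
Sorted: 1 (6 blocks) < 7 (14 blocks) < 11 (16 blocks) < 9 (18 blocks) < 2 (26 blocks) < …

1, 7, 11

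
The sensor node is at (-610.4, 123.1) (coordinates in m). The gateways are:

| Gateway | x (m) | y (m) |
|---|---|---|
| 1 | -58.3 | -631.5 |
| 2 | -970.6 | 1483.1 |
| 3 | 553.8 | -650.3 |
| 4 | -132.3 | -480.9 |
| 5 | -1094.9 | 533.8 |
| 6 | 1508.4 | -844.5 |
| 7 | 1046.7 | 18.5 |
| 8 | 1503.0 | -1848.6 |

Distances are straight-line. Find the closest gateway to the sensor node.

5

Distances from (-610.4, 123.1):
1: 935.0 m
2: 1406.9 m
3: 1397.7 m
4: 770.3 m
5: 635.1 m
6: 2329.3 m
7: 1660.4 m
8: 2890.3 m
Minimum: 5 at 635.1 m.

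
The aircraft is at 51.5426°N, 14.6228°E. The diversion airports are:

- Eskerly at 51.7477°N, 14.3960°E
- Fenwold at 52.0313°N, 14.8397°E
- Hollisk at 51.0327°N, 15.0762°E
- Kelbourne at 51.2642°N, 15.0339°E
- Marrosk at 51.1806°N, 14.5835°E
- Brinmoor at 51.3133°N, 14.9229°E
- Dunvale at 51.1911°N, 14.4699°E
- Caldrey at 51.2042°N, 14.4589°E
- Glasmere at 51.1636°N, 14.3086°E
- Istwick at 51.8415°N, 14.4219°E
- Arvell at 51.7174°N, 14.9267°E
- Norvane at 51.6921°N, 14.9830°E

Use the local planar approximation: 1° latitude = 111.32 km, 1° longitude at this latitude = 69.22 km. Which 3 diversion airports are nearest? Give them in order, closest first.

Eskerly, Arvell, Norvane

Distances from 51.5426°N, 14.6228°E:
Eskerly: 27.7083 km
Fenwold: 56.4358 km
Hollisk: 64.8607 km
Kelbourne: 42.0742 km
Marrosk: 40.3896 km
Brinmoor: 32.9101 km
Dunvale: 40.5351 km
Caldrey: 39.3420 km
Glasmere: 47.4662 km
Istwick: 36.0626 km
Arvell: 28.6558 km
Norvane: 29.9771 km
Sorted: Eskerly (27.7083 km) < Arvell (28.6558 km) < Norvane (29.9771 km) < Brinmoor (32.9101 km) < Istwick (36.0626 km) < …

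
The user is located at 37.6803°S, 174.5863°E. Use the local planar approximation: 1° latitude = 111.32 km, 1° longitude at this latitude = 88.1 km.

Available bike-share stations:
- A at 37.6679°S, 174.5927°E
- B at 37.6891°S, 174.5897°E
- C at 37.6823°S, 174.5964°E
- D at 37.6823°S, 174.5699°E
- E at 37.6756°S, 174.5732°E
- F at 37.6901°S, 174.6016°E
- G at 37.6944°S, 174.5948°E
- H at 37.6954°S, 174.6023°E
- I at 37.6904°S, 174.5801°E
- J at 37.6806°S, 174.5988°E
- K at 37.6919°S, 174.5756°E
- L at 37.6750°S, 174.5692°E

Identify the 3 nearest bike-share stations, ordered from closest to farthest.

Distances from 37.6803°S, 174.5863°E:
A: √((0.0124·111.32)² + (0.0064·88.1)²) = √(1.905416 + 0.317916) = 1.4911 km
B: √((-0.0088·111.32)² + (0.0034·88.1)²) = √(0.959648 + 0.089724) = 1.0244 km
C: √((-0.0020·111.32)² + (0.0101·88.1)²) = √(0.049569 + 0.791762) = 0.9172 km
D: √((-0.0020·111.32)² + (-0.0164·88.1)²) = √(0.049569 + 2.087563) = 1.4619 km
E: √((0.0047·111.32)² + (-0.0131·88.1)²) = √(0.273742 + 1.331970) = 1.2672 km
F: √((-0.0098·111.32)² + (0.0153·88.1)²) = √(1.190141 + 1.816915) = 1.7341 km
G: √((-0.0141·111.32)² + (0.0085·88.1)²) = √(2.463682 + 0.560776) = 1.7391 km
H: √((-0.0151·111.32)² + (0.0160·88.1)²) = √(2.825532 + 1.986972) = 2.1937 km
I: √((-0.0101·111.32)² + (-0.0062·88.1)²) = √(1.264122 + 0.298356) = 1.2500 km
J: √((-0.0003·111.32)² + (0.0125·88.1)²) = √(0.001115 + 1.212752) = 1.1018 km
K: √((-0.0116·111.32)² + (-0.0107·88.1)²) = √(1.667487 + 0.888627) = 1.5988 km
L: √((0.0053·111.32)² + (-0.0171·88.1)²) = √(0.348095 + 2.269572) = 1.6179 km
Sorted: C (0.9172 km) < B (1.0244 km) < J (1.1018 km) < I (1.2500 km) < E (1.2672 km) < …

C, B, J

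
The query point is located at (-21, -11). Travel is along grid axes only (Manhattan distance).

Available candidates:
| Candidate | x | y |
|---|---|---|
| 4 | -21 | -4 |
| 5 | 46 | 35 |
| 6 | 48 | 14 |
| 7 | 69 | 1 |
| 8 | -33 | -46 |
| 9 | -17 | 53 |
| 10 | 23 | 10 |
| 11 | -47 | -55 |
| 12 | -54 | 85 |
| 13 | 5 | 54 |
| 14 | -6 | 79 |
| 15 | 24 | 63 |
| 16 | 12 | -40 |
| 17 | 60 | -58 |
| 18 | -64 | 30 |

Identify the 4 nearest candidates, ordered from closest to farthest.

4, 8, 16, 10

Distances from (-21, -11):
4: |0| + |7| = 0 + 7 = 7
5: |67| + |46| = 67 + 46 = 113
6: |69| + |25| = 69 + 25 = 94
7: |90| + |12| = 90 + 12 = 102
8: |-12| + |-35| = 12 + 35 = 47
9: |4| + |64| = 4 + 64 = 68
10: |44| + |21| = 44 + 21 = 65
11: |-26| + |-44| = 26 + 44 = 70
12: |-33| + |96| = 33 + 96 = 129
13: |26| + |65| = 26 + 65 = 91
14: |15| + |90| = 15 + 90 = 105
15: |45| + |74| = 45 + 74 = 119
16: |33| + |-29| = 33 + 29 = 62
17: |81| + |-47| = 81 + 47 = 128
18: |-43| + |41| = 43 + 41 = 84
Sorted: 4 (7) < 8 (47) < 16 (62) < 10 (65) < 9 (68) < 11 (70) < …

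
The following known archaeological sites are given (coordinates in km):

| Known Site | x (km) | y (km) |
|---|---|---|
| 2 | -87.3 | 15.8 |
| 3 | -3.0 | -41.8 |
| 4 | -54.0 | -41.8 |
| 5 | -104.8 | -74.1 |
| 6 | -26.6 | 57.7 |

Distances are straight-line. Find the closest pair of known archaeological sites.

Pairwise distances:
2–3: √((84.3)² + (-57.6)²) = √(7106.490 + 3317.760) = 102.1 km
2–4: √((33.3)² + (-57.6)²) = √(1108.890 + 3317.760) = 66.5 km
2–5: √((-17.5)² + (-89.9)²) = √(306.250 + 8082.010) = 91.6 km
2–6: √((60.7)² + (41.9)²) = √(3684.490 + 1755.610) = 73.8 km
3–4: √((-51.0)² + (0.0)²) = √(2601.000 + 0.000) = 51.0 km
3–5: √((-101.8)² + (-32.3)²) = √(10363.240 + 1043.290) = 106.8 km
3–6: √((-23.6)² + (99.5)²) = √(556.960 + 9900.250) = 102.3 km
4–5: √((-50.8)² + (-32.3)²) = √(2580.640 + 1043.290) = 60.2 km
4–6: √((27.4)² + (99.5)²) = √(750.760 + 9900.250) = 103.2 km
5–6: √((78.2)² + (131.8)²) = √(6115.240 + 17371.240) = 153.3 km
Closest pair: 3–4 at 51.0 km.

3 and 4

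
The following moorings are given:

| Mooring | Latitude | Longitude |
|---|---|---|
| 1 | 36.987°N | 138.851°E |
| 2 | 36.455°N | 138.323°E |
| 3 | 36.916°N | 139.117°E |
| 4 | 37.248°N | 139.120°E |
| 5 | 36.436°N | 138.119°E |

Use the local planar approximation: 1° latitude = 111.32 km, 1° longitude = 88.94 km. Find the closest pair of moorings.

Pairwise distances:
1–2: √((-0.532·111.32)² + (-0.528·88.94)²) = √(3507.27371 + 2205.27165) = 75.581 km
1–3: √((-0.071·111.32)² + (0.266·88.94)²) = √(62.46879 + 559.70286) = 24.943 km
1–4: √((0.261·111.32)² + (0.269·88.94)²) = √(844.16513 + 572.39893) = 37.637 km
1–5: √((-0.551·111.32)² + (-0.732·88.94)²) = √(3762.26682 + 4238.54123) = 89.447 km
2–3: √((0.461·111.32)² + (0.794·88.94)²) = √(2633.59049 + 4986.95277) = 87.296 km
2–4: √((0.793·111.32)² + (0.797·88.94)²) = √(7792.78636 + 5024.70874) = 113.214 km
2–5: √((-0.019·111.32)² + (-0.204·88.94)²) = √(4.47356 + 329.19603) = 18.267 km
3–4: √((0.332·111.32)² + (0.003·88.94)²) = √(1365.91150 + 0.07119) = 36.959 km
3–5: √((-0.480·111.32)² + (-0.998·88.94)²) = √(2855.14961 + 7878.71395) = 103.604 km
4–5: √((-0.812·111.32)² + (-1.001·88.94)²) = √(8170.68474 + 7926.15216) = 126.873 km
Closest pair: 2–5 at 18.267 km.

2 and 5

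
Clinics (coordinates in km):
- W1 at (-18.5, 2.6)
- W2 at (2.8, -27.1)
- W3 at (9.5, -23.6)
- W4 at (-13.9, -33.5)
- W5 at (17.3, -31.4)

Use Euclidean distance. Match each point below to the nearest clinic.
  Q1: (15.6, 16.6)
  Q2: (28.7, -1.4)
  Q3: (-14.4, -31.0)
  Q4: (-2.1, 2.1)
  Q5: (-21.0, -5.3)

Q1 at (15.6, 16.6):
  W1: √((-34.1)² + (-14.0)²) = √(1162.810 + 196.000) = 36.9 km
  W2: √((-12.8)² + (-43.7)²) = √(163.840 + 1909.690) = 45.5 km
  W3: √((-6.1)² + (-40.2)²) = √(37.210 + 1616.040) = 40.7 km
  W4: √((-29.5)² + (-50.1)²) = √(870.250 + 2510.010) = 58.1 km
  W5: √((1.7)² + (-48.0)²) = √(2.890 + 2304.000) = 48.0 km
  → nearest: W1 (36.9 km)
Q2 at (28.7, -1.4):
  W1: √((-47.2)² + (4.0)²) = √(2227.840 + 16.000) = 47.4 km
  W2: √((-25.9)² + (-25.7)²) = √(670.810 + 660.490) = 36.5 km
  W3: √((-19.2)² + (-22.2)²) = √(368.640 + 492.840) = 29.4 km
  W4: √((-42.6)² + (-32.1)²) = √(1814.760 + 1030.410) = 53.3 km
  W5: √((-11.4)² + (-30.0)²) = √(129.960 + 900.000) = 32.1 km
  → nearest: W3 (29.4 km)
Q3 at (-14.4, -31.0):
  W1: √((-4.1)² + (33.6)²) = √(16.810 + 1128.960) = 33.8 km
  W2: √((17.2)² + (3.9)²) = √(295.840 + 15.210) = 17.6 km
  W3: √((23.9)² + (7.4)²) = √(571.210 + 54.760) = 25.0 km
  W4: √((0.5)² + (-2.5)²) = √(0.250 + 6.250) = 2.5 km
  W5: √((31.7)² + (-0.4)²) = √(1004.890 + 0.160) = 31.7 km
  → nearest: W4 (2.5 km)
Q4 at (-2.1, 2.1):
  W1: √((-16.4)² + (0.5)²) = √(268.960 + 0.250) = 16.4 km
  W2: √((4.9)² + (-29.2)²) = √(24.010 + 852.640) = 29.6 km
  W3: √((11.6)² + (-25.7)²) = √(134.560 + 660.490) = 28.2 km
  W4: √((-11.8)² + (-35.6)²) = √(139.240 + 1267.360) = 37.5 km
  W5: √((19.4)² + (-33.5)²) = √(376.360 + 1122.250) = 38.7 km
  → nearest: W1 (16.4 km)
Q5 at (-21.0, -5.3):
  W1: √((2.5)² + (7.9)²) = √(6.250 + 62.410) = 8.3 km
  W2: √((23.8)² + (-21.8)²) = √(566.440 + 475.240) = 32.3 km
  W3: √((30.5)² + (-18.3)²) = √(930.250 + 334.890) = 35.6 km
  W4: √((7.1)² + (-28.2)²) = √(50.410 + 795.240) = 29.1 km
  W5: √((38.3)² + (-26.1)²) = √(1466.890 + 681.210) = 46.3 km
  → nearest: W1 (8.3 km)

Q1→W1; Q2→W3; Q3→W4; Q4→W1; Q5→W1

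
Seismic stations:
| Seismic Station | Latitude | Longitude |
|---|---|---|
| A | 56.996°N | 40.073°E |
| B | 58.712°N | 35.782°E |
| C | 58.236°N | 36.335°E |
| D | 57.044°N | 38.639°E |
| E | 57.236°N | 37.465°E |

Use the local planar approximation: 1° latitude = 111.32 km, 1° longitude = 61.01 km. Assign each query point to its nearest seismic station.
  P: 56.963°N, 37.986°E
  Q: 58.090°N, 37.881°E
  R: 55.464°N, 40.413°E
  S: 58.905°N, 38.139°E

P at 56.963°N, 37.986°E:
  A: 127.381 km
  B: 236.619 km
  C: 173.862 km
  D: 40.847 km
  E: 43.977 km
  → nearest: D (40.847 km)
Q at 58.090°N, 37.881°E:
  A: 180.876 km
  B: 145.581 km
  C: 95.711 km
  D: 125.288 km
  E: 98.397 km
  → nearest: C (95.711 km)
R at 55.464°N, 40.413°E:
  A: 171.799 km
  B: 458.866 km
  C: 396.386 km
  D: 206.518 km
  E: 266.945 km
  → nearest: A (171.799 km)
S at 58.905°N, 38.139°E:
  A: 243.070 km
  B: 145.397 km
  C: 132.891 km
  D: 209.400 km
  E: 190.289 km
  → nearest: C (132.891 km)

P→D; Q→C; R→A; S→C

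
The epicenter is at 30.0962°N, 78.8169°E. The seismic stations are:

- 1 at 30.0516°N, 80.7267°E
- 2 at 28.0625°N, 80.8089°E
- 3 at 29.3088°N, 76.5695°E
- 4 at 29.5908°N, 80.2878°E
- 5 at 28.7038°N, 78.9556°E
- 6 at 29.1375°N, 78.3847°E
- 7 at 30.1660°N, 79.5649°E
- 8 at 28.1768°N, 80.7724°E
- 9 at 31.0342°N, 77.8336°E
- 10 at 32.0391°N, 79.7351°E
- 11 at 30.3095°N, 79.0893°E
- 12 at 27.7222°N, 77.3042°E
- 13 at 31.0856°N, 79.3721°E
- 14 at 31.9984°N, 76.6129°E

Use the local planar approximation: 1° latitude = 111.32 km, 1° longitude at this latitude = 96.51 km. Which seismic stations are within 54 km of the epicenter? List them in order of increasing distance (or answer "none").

11

Distances from 30.0962°N, 78.8169°E:
1: √((-0.0446·111.32)² + (1.9098·96.51)²) = √(24.649954 + 33971.944762) = 184.3817 km
2: √((-2.0337·111.32)² + (1.9920·96.51)²) = √(51253.104028 + 36959.262744) = 297.0057 km
3: √((-0.7874·111.32)² + (-2.2474·96.51)²) = √(7683.112922 + 47044.123813) = 233.9385 km
4: √((-0.5054·111.32)² + (1.4709·96.51)²) = √(3165.314524 + 20151.664643) = 152.6990 km
5: √((-1.3924·111.32)² + (0.1387·96.51)²) = √(24025.610084 + 179.183309) = 155.5789 km
6: √((-0.9587·111.32)² + (-0.4322·96.51)²) = √(11389.688591 + 1739.859410) = 114.5842 km
7: √((0.0698·111.32)² + (0.7480·96.51)²) = √(60.375013 + 5211.321023) = 72.6064 km
8: √((-1.9194·111.32)² + (1.9555·96.51)²) = √(45653.846708 + 35617.240747) = 285.0808 km
9: √((0.9380·111.32)² + (-0.9833·96.51)²) = √(10903.152138 + 9005.684116) = 141.0987 km
10: √((1.9429·111.32)² + (0.9182·96.51)²) = √(46778.607741 + 7852.703650) = 233.7334 km
11: √((0.2133·111.32)² + (0.2724·96.51)²) = √(563.803940 + 691.128556) = 35.4250 km
12: √((-2.3740·111.32)² + (-1.5127·96.51)²) = √(69840.577941 + 21313.277771) = 301.9170 km
13: √((0.9894·111.32)² + (0.5552·96.51)²) = √(12130.821362 + 2871.068446) = 122.4822 km
14: √((1.9022·111.32)² + (-2.2040·96.51)²) = √(44839.292352 + 45244.710281) = 300.1400 km
Threshold 54 km: 11 (35.4250 km) is within range.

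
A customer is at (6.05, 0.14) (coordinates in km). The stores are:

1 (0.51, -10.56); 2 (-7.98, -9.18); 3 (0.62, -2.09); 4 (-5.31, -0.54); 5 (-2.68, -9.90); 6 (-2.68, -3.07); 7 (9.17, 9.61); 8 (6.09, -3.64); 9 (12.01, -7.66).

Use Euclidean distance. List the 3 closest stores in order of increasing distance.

8, 3, 6

Distances from (6.05, 0.14):
1: √((-5.54)² + (-10.70)²) = √(30.6916 + 114.4900) = 12.05 km
2: √((-14.03)² + (-9.32)²) = √(196.8409 + 86.8624) = 16.84 km
3: √((-5.43)² + (-2.23)²) = √(29.4849 + 4.9729) = 5.87 km
4: √((-11.36)² + (-0.68)²) = √(129.0496 + 0.4624) = 11.38 km
5: √((-8.73)² + (-10.04)²) = √(76.2129 + 100.8016) = 13.30 km
6: √((-8.73)² + (-3.21)²) = √(76.2129 + 10.3041) = 9.30 km
7: √((3.12)² + (9.47)²) = √(9.7344 + 89.6809) = 9.97 km
8: √((0.04)² + (-3.78)²) = √(0.0016 + 14.2884) = 3.78 km
9: √((5.96)² + (-7.80)²) = √(35.5216 + 60.8400) = 9.82 km
Sorted: 8 (3.78 km) < 3 (5.87 km) < 6 (9.30 km) < 9 (9.82 km) < 7 (9.97 km) < …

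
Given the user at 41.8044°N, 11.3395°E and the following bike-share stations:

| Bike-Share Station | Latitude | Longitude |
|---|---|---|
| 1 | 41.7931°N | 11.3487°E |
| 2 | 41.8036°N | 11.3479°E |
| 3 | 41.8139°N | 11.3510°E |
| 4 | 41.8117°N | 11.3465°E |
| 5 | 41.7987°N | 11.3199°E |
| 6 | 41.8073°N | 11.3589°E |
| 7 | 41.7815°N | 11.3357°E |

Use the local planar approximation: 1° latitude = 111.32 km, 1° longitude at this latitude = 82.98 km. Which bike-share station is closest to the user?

Distances from 41.8044°N, 11.3395°E:
1: 1.4714 km
2: 0.7027 km
3: 1.4244 km
4: 0.9989 km
5: 1.7458 km
6: 1.6419 km
7: 2.5687 km
Minimum: 2 at 0.7027 km.

2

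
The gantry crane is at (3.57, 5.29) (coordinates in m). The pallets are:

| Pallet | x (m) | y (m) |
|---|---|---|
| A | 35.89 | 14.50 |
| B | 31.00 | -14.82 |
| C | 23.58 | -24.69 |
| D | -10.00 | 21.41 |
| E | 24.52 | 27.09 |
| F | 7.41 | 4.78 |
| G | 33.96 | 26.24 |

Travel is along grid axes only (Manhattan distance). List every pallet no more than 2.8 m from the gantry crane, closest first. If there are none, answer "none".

none

Distances from (3.57, 5.29):
A: |32.32| + |9.21| = 32.32 + 9.21 = 41.53 m
B: |27.43| + |-20.11| = 27.43 + 20.11 = 47.54 m
C: |20.01| + |-29.98| = 20.01 + 29.98 = 49.99 m
D: |-13.57| + |16.12| = 13.57 + 16.12 = 29.69 m
E: |20.95| + |21.80| = 20.95 + 21.80 = 42.75 m
F: |3.84| + |-0.51| = 3.84 + 0.51 = 4.35 m
G: |30.39| + |20.95| = 30.39 + 20.95 = 51.34 m
Threshold 2.8 m: none within range.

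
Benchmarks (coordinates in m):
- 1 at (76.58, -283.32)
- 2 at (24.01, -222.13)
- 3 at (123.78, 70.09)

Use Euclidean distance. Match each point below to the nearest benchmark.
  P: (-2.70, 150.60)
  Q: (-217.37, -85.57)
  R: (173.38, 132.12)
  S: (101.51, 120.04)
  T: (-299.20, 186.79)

P at (-2.70, 150.60):
  1: √((79.28)² + (-433.92)²) = √(6285.3184 + 188286.5664) = 441.10 m
  2: √((26.71)² + (-372.73)²) = √(713.4241 + 138927.6529) = 373.69 m
  3: √((126.48)² + (-80.51)²) = √(15997.1904 + 6481.8601) = 149.93 m
  → nearest: 3 (149.93 m)
Q at (-217.37, -85.57):
  1: √((293.95)² + (-197.75)²) = √(86406.6025 + 39105.0625) = 354.28 m
  2: √((241.38)² + (-136.56)²) = √(58264.3044 + 18648.6336) = 277.33 m
  3: √((341.15)² + (155.66)²) = √(116383.3225 + 24230.0356) = 374.98 m
  → nearest: 2 (277.33 m)
R at (173.38, 132.12):
  1: √((-96.80)² + (-415.44)²) = √(9370.2400 + 172590.3936) = 426.57 m
  2: √((-149.37)² + (-354.25)²) = √(22311.3969 + 125493.0625) = 384.45 m
  3: √((-49.60)² + (-62.03)²) = √(2460.1600 + 3847.7209) = 79.42 m
  → nearest: 3 (79.42 m)
S at (101.51, 120.04):
  1: √((-24.93)² + (-403.36)²) = √(621.5049 + 162699.2896) = 404.13 m
  2: √((-77.50)² + (-342.17)²) = √(6006.2500 + 117080.3089) = 350.84 m
  3: √((22.27)² + (-49.95)²) = √(495.9529 + 2495.0025) = 54.69 m
  → nearest: 3 (54.69 m)
T at (-299.20, 186.79):
  1: √((375.78)² + (-470.11)²) = √(141210.6084 + 221003.4121) = 601.84 m
  2: √((323.21)² + (-408.92)²) = √(104464.7041 + 167215.5664) = 521.23 m
  3: √((422.98)² + (-116.70)²) = √(178912.0804 + 13618.8900) = 438.78 m
  → nearest: 3 (438.78 m)

P→3; Q→2; R→3; S→3; T→3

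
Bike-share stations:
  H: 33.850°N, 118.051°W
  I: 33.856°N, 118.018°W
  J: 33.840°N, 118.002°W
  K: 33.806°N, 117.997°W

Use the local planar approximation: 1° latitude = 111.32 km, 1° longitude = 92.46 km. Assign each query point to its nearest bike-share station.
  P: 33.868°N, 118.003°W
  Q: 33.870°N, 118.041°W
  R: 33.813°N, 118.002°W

P at 33.868°N, 118.003°W:
  H: √((-0.018·111.32)² + (-0.048·92.46)²) = √(4.01505 + 19.69655) = 4.869 km
  I: √((-0.012·111.32)² + (-0.015·92.46)²) = √(1.78447 + 1.92349) = 1.926 km
  J: √((-0.028·111.32)² + (0.001·92.46)²) = √(9.71544 + 0.00855) = 3.118 km
  K: √((-0.062·111.32)² + (0.006·92.46)²) = √(47.63540 + 0.30776) = 6.924 km
  → nearest: I (1.926 km)
Q at 33.870°N, 118.041°W:
  H: √((-0.020·111.32)² + (-0.010·92.46)²) = √(4.95686 + 0.85489) = 2.411 km
  I: √((-0.014·111.32)² + (0.023·92.46)²) = √(2.42886 + 4.52234) = 2.637 km
  J: √((-0.030·111.32)² + (0.039·92.46)²) = √(11.15293 + 13.00280) = 4.915 km
  K: √((-0.064·111.32)² + (0.044·92.46)²) = √(50.75822 + 16.55058) = 8.204 km
  → nearest: H (2.411 km)
R at 33.813°N, 118.002°W:
  H: √((0.037·111.32)² + (-0.049·92.46)²) = √(16.96484 + 20.52579) = 6.123 km
  I: √((0.043·111.32)² + (-0.016·92.46)²) = √(22.91307 + 2.18851) = 5.010 km
  J: √((0.027·111.32)² + (0.000·92.46)²) = √(9.03387 + 0.00000) = 3.006 km
  K: √((-0.007·111.32)² + (0.005·92.46)²) = √(0.60721 + 0.21372) = 0.906 km
  → nearest: K (0.906 km)

P→I; Q→H; R→K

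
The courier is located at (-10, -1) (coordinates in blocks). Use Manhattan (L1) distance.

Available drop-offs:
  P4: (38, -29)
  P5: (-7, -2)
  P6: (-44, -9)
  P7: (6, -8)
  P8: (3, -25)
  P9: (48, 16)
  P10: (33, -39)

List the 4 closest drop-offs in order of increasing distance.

Distances from (-10, -1):
P4: |48| + |-28| = 48 + 28 = 76 blocks
P5: |3| + |-1| = 3 + 1 = 4 blocks
P6: |-34| + |-8| = 34 + 8 = 42 blocks
P7: |16| + |-7| = 16 + 7 = 23 blocks
P8: |13| + |-24| = 13 + 24 = 37 blocks
P9: |58| + |17| = 58 + 17 = 75 blocks
P10: |43| + |-38| = 43 + 38 = 81 blocks
Sorted: P5 (4 blocks) < P7 (23 blocks) < P8 (37 blocks) < P6 (42 blocks) < P9 (75 blocks) < P4 (76 blocks) < …

P5, P7, P8, P6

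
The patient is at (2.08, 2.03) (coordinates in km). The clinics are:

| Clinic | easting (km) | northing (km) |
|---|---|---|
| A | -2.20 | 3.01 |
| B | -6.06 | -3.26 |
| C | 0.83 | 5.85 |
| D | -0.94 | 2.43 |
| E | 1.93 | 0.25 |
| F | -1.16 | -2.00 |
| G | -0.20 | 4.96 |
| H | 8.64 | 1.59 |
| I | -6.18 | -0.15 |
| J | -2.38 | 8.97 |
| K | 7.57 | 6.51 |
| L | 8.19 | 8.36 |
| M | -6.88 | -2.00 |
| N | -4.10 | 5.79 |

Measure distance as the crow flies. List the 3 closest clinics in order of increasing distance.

Distances from (2.08, 2.03):
A: √((-4.28)² + (0.98)²) = √(18.3184 + 0.9604) = 4.39 km
B: √((-8.14)² + (-5.29)²) = √(66.2596 + 27.9841) = 9.71 km
C: √((-1.25)² + (3.82)²) = √(1.5625 + 14.5924) = 4.02 km
D: √((-3.02)² + (0.40)²) = √(9.1204 + 0.1600) = 3.05 km
E: √((-0.15)² + (-1.78)²) = √(0.0225 + 3.1684) = 1.79 km
F: √((-3.24)² + (-4.03)²) = √(10.4976 + 16.2409) = 5.17 km
G: √((-2.28)² + (2.93)²) = √(5.1984 + 8.5849) = 3.71 km
H: √((6.56)² + (-0.44)²) = √(43.0336 + 0.1936) = 6.57 km
I: √((-8.26)² + (-2.18)²) = √(68.2276 + 4.7524) = 8.54 km
J: √((-4.46)² + (6.94)²) = √(19.8916 + 48.1636) = 8.25 km
K: √((5.49)² + (4.48)²) = √(30.1401 + 20.0704) = 7.09 km
L: √((6.11)² + (6.33)²) = √(37.3321 + 40.0689) = 8.80 km
M: √((-8.96)² + (-4.03)²) = √(80.2816 + 16.2409) = 9.82 km
N: √((-6.18)² + (3.76)²) = √(38.1924 + 14.1376) = 7.23 km
Sorted: E (1.79 km) < D (3.05 km) < G (3.71 km) < C (4.02 km) < A (4.39 km) < …

E, D, G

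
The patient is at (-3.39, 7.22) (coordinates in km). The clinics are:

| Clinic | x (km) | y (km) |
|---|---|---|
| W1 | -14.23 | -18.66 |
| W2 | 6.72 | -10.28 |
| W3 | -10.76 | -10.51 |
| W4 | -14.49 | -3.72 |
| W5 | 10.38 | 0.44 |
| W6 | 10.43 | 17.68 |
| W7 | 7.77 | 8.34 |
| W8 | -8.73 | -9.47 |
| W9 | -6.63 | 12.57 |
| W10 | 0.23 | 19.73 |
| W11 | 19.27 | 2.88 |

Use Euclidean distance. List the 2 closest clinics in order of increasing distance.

Distances from (-3.39, 7.22):
W1: 28.06 km
W2: 20.21 km
W3: 19.20 km
W4: 15.59 km
W5: 15.35 km
W6: 17.33 km
W7: 11.22 km
W8: 17.52 km
W9: 6.25 km
W10: 13.02 km
W11: 23.07 km
Sorted: W9 (6.25 km) < W7 (11.22 km) < W10 (13.02 km) < W5 (15.35 km) < …

W9, W7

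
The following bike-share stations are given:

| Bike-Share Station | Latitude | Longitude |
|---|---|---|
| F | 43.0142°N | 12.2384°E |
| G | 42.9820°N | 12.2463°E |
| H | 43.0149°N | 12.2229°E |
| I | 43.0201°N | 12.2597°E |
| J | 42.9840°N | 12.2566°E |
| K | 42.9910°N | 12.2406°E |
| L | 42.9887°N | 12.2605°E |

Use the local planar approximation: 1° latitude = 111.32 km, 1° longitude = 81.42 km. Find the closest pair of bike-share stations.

Pairwise distances:
F–G: 3.6418 km
F–H: 1.2644 km
F–I: 1.8544 km
F–J: 3.6740 km
F–K: 2.5888 km
F–L: 3.3609 km
G–H: 4.1283 km
G–I: 4.3794 km
G–J: 0.8677 km
G–K: 1.1041 km
G–L: 1.3759 km
H–I: 3.0517 km
H–J: 4.4001 km
H–K: 3.0258 km
H–L: 4.2283 km
I–J: 4.0266 km
I–K: 3.5934 km
I–L: 3.4961 km
J–K: 1.5180 km
J–L: 0.6120 km
K–L: 1.6404 km
Closest pair: J–L at 0.6120 km.

J and L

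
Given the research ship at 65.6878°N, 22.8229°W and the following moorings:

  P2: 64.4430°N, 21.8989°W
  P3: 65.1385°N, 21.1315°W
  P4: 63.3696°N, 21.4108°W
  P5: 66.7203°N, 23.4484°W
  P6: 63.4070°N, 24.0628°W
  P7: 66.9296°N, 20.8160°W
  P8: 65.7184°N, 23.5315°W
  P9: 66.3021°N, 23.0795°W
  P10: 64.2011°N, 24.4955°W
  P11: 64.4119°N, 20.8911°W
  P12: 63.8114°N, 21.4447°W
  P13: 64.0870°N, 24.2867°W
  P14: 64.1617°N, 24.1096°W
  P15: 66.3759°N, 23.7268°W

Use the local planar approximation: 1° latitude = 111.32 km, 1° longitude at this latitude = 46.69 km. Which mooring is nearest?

P8

Distances from 65.6878°N, 22.8229°W:
P2: 145.1315 km
P3: 99.8778 km
P4: 266.3511 km
P5: 118.5902 km
P6: 260.4148 km
P7: 167.0018 km
P8: 33.2594 km
P9: 69.4254 km
P10: 182.9992 km
P11: 168.2519 km
P12: 218.5678 km
P13: 190.8576 km
P14: 180.1949 km
P15: 87.4560 km
Minimum: P8 at 33.2594 km.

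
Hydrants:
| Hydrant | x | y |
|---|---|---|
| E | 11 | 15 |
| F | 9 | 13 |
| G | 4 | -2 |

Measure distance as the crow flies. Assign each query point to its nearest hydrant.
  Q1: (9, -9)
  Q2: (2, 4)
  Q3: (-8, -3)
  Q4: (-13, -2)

Q1 at (9, -9):
  E: 24.1
  F: 22.0
  G: 8.6
  → nearest: G (8.6)
Q2 at (2, 4):
  E: 14.2
  F: 11.4
  G: 6.3
  → nearest: G (6.3)
Q3 at (-8, -3):
  E: 26.2
  F: 23.3
  G: 12.0
  → nearest: G (12.0)
Q4 at (-13, -2):
  E: 29.4
  F: 26.6
  G: 17.0
  → nearest: G (17.0)

Q1→G; Q2→G; Q3→G; Q4→G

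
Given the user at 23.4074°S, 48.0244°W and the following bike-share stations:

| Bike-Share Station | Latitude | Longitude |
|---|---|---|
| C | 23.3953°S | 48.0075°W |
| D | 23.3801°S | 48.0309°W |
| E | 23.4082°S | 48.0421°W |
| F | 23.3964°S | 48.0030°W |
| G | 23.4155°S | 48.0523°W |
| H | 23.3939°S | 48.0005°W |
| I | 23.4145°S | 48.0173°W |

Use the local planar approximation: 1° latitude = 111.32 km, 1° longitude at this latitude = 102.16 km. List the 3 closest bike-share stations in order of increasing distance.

I, E, C

Distances from 23.4074°S, 48.0244°W:
C: √((0.0121·111.32)² + (0.0169·102.16)²) = √(1.814334 + 2.980816) = 2.1898 km
D: √((0.0273·111.32)² + (-0.0065·102.16)²) = √(9.235740 + 0.440949) = 3.1107 km
E: √((-0.0008·111.32)² + (-0.0177·102.16)²) = √(0.007931 + 3.269703) = 1.8104 km
F: √((0.0110·111.32)² + (0.0214·102.16)²) = √(1.499449 + 4.779575) = 2.5058 km
G: √((-0.0081·111.32)² + (-0.0279·102.16)²) = √(0.813048 + 8.124005) = 2.9895 km
H: √((0.0135·111.32)² + (0.0239·102.16)²) = √(2.258468 + 5.961528) = 2.8671 km
I: √((-0.0071·111.32)² + (0.0071·102.16)²) = √(0.624688 + 0.526112) = 1.0728 km
Sorted: I (1.0728 km) < E (1.8104 km) < C (2.1898 km) < F (2.5058 km) < H (2.8671 km) < …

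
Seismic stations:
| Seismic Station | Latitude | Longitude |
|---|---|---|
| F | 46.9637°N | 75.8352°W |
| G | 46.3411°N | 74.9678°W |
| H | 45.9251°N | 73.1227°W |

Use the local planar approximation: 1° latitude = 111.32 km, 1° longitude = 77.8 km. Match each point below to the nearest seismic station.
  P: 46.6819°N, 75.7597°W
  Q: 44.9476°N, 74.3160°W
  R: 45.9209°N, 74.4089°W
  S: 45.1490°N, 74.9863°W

P at 46.6819°N, 75.7597°W:
  F: 31.9152 km
  G: 72.3537 km
  H: 221.7828 km
  → nearest: F (31.9152 km)
Q at 44.9476°N, 74.3160°W:
  F: 253.6525 km
  G: 163.2026 km
  H: 143.0378 km
  → nearest: H (143.0378 km)
R at 45.9209°N, 74.4089°W:
  F: 160.5898 km
  G: 63.8653 km
  H: 100.0675 km
  → nearest: G (63.8653 km)
S at 45.1490°N, 74.9863°W:
  F: 212.5344 km
  G: 132.7124 km
  H: 168.7771 km
  → nearest: G (132.7124 km)

P→F; Q→H; R→G; S→G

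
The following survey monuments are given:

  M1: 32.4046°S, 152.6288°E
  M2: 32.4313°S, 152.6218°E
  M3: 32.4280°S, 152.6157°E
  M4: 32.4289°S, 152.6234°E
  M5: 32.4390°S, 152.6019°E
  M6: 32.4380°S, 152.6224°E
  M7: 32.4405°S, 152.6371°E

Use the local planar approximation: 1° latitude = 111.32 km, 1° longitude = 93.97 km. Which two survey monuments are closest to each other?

M2 and M4

Pairwise distances:
M2–M4: √((0.0024·111.32)² + (0.0016·93.97)²) = √(0.071379 + 0.022606) = 0.3066 km
M2–M3: √((0.0033·111.32)² + (-0.0061·93.97)²) = √(0.134950 + 0.328578) = 0.6808 km
M3–M4: √((-0.0009·111.32)² + (0.0077·93.97)²) = √(0.010038 + 0.523552) = 0.7305 km
M2–M6: √((-0.0067·111.32)² + (0.0006·93.97)²) = √(0.556283 + 0.003179) = 0.7480 km
M4–M6: √((-0.0091·111.32)² + (-0.0010·93.97)²) = √(1.026193 + 0.008830) = 1.0174 km
M3–M6: √((-0.0100·111.32)² + (0.0067·93.97)²) = √(1.239214 + 0.396395) = 1.2789 km
M6–M7: √((-0.0025·111.32)² + (0.0147·93.97)²) = √(0.077451 + 1.908153) = 1.4091 km
M2–M7: √((-0.0092·111.32)² + (0.0153·93.97)²) = √(1.048871 + 2.067099) = 1.7652 km
M3–M5: √((-0.0110·111.32)² + (-0.0138·93.97)²) = √(1.499449 + 1.681654) = 1.7836 km
M4–M7: √((-0.0116·111.32)² + (0.0137·93.97)²) = √(1.667487 + 1.657370) = 1.8234 km
M5–M6: √((0.0010·111.32)² + (0.0205·93.97)²) = √(0.012392 + 3.710959) = 1.9296 km
M2–M5: √((-0.0077·111.32)² + (-0.0199·93.97)²) = √(0.734730 + 3.496911) = 2.0571 km
M4–M5: √((-0.0101·111.32)² + (-0.0215·93.97)²) = √(1.264122 + 4.081834) = 2.3121 km
M3–M7: √((-0.0125·111.32)² + (0.0214·93.97)²) = √(1.936272 + 4.043952) = 2.4454 km
M1–M4: √((-0.0243·111.32)² + (-0.0054·93.97)²) = √(7.317436 + 0.257493) = 2.7523 km
M1–M3: √((-0.0234·111.32)² + (-0.0131·93.97)²) = √(6.785441 + 1.515378) = 2.8811 km
M1–M2: √((-0.0267·111.32)² + (-0.0070·93.97)²) = √(8.834234 + 0.432688) = 3.0442 km
M5–M7: √((-0.0015·111.32)² + (0.0352·93.97)²) = √(0.027882 + 10.941170) = 3.3120 km
M1–M6: √((-0.0334·111.32)² + (-0.0064·93.97)²) = √(13.824178 + 0.361692) = 3.7664 km
M1–M7: √((-0.0359·111.32)² + (0.0083·93.97)²) = √(15.971117 + 0.608324) = 4.0718 km
M1–M5: √((-0.0344·111.32)² + (-0.0269·93.97)²) = √(14.664366 + 6.389737) = 4.5885 km
Closest pair: M2–M4 at 0.3066 km.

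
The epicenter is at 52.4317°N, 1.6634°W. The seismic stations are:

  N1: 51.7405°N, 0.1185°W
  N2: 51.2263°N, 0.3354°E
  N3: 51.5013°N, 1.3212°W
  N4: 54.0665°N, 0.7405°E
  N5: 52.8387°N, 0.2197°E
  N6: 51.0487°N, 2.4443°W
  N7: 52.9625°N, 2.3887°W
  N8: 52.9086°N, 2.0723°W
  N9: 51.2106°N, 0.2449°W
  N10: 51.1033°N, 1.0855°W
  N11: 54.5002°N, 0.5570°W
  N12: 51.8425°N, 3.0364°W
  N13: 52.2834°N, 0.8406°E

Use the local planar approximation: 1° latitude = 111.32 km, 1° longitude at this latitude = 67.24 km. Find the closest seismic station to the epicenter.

N8

Distances from 52.4317°N, 1.6634°W:
N1: √((-0.6912·111.32)² + (1.5449·67.24)²) = √(5920.438229 + 10790.862431) = 129.2722 km
N2: √((-1.2054·111.32)² + (1.9988·67.24)²) = √(18005.648576 + 18063.175066) = 189.9179 km
N3: √((-0.9304·111.32)² + (0.3422·67.24)²) = √(10727.185698 + 529.438379) = 106.0972 km
N4: √((1.6348·111.32)² + (2.4039·67.24)²) = √(33118.880902 + 26126.919337) = 243.4046 km
N5: √((0.4070·111.32)² + (1.8831·67.24)²) = √(2052.745996 + 16032.534247) = 134.4815 km
N6: √((-1.3830·111.32)² + (-0.7809·67.24)²) = √(23702.314455 + 2757.060240) = 162.6634 km
N7: √((0.5308·111.32)² + (-0.7253·67.24)²) = √(3491.469268 + 2378.432138) = 76.6153 km
N8: √((0.4769·111.32)² + (-0.4089·67.24)²) = √(2818.389682 + 755.944011) = 59.7857 km
N9: √((-1.2211·111.32)² + (1.4185·67.24)²) = √(18477.740253 + 9097.332954) = 166.0574 km
N10: √((-1.3284·111.32)² + (0.5779·67.24)²) = √(21867.751457 + 1509.943853) = 152.8977 km
N11: √((2.0685·111.32)² + (1.1064·67.24)²) = √(53022.163648 + 5534.517229) = 241.9849 km
N12: √((-0.5892·111.32)² + (-1.3730·67.24)²) = √(4302.014518 + 8523.078413) = 113.2479 km
N13: √((-0.1483·111.32)² + (2.5040·67.24)²) = √(272.539025 + 28348.106691) = 169.1764 km
Minimum: N8 at 59.7857 km.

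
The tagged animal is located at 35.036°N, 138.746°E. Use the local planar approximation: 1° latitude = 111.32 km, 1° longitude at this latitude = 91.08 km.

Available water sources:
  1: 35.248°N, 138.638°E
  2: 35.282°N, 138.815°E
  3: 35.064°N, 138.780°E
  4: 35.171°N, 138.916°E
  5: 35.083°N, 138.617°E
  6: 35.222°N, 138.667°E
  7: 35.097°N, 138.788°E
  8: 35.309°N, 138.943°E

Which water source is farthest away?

Distances from 35.036°N, 138.746°E:
1: 25.568 km
2: 28.097 km
3: 4.394 km
4: 21.578 km
5: 12.862 km
6: 21.920 km
7: 7.794 km
8: 35.292 km
Maximum: 8 at 35.292 km.

8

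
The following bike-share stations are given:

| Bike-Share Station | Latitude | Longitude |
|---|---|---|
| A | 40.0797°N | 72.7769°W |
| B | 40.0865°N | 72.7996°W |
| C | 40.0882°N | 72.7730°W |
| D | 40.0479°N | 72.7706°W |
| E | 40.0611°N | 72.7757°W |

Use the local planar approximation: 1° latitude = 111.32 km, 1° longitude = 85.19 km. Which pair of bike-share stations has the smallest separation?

Pairwise distances:
A–B: 2.0767 km
A–C: 1.0029 km
A–D: 3.5804 km
A–E: 2.0731 km
B–C: 2.2739 km
B–D: 4.9565 km
B–E: 3.4843 km
C–D: 4.4909 km
C–E: 3.0255 km
D–E: 1.5323 km
Closest pair: A–C at 1.0029 km.

A and C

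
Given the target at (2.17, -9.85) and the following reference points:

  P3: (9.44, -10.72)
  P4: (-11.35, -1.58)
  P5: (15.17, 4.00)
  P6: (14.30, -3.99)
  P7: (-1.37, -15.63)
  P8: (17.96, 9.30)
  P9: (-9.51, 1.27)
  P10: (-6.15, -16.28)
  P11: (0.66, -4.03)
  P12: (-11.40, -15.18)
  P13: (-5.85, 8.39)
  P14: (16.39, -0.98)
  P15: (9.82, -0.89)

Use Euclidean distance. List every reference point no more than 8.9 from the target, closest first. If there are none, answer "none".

Distances from (2.17, -9.85):
P3: √((7.27)² + (-0.87)²) = √(52.8529 + 0.7569) = 7.32
P4: √((-13.52)² + (8.27)²) = √(182.7904 + 68.3929) = 15.85
P5: √((13.00)² + (13.85)²) = √(169.0000 + 191.8225) = 19.00
P6: √((12.13)² + (5.86)²) = √(147.1369 + 34.3396) = 13.47
P7: √((-3.54)² + (-5.78)²) = √(12.5316 + 33.4084) = 6.78
P8: √((15.79)² + (19.15)²) = √(249.3241 + 366.7225) = 24.82
P9: √((-11.68)² + (11.12)²) = √(136.4224 + 123.6544) = 16.13
P10: √((-8.32)² + (-6.43)²) = √(69.2224 + 41.3449) = 10.52
P11: √((-1.51)² + (5.82)²) = √(2.2801 + 33.8724) = 6.01
P12: √((-13.57)² + (-5.33)²) = √(184.1449 + 28.4089) = 14.58
P13: √((-8.02)² + (18.24)²) = √(64.3204 + 332.6976) = 19.93
P14: √((14.22)² + (8.87)²) = √(202.2084 + 78.6769) = 16.76
P15: √((7.65)² + (8.96)²) = √(58.5225 + 80.2816) = 11.78
Threshold 8.9: P11 (6.01), P7 (6.78), P3 (7.32) are within range.

P11, P7, P3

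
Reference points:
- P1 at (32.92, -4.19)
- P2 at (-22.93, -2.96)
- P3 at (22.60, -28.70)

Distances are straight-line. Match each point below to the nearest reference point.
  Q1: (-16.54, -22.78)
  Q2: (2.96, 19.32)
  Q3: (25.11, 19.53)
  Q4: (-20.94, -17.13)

Q1→P2; Q2→P2; Q3→P1; Q4→P2

Q1 at (-16.54, -22.78):
  P1: 52.84
  P2: 20.82
  P3: 39.59
  → nearest: P2 (20.82)
Q2 at (2.96, 19.32):
  P1: 38.08
  P2: 34.16
  P3: 51.88
  → nearest: P2 (34.16)
Q3 at (25.11, 19.53):
  P1: 24.97
  P2: 53.04
  P3: 48.30
  → nearest: P1 (24.97)
Q4 at (-20.94, -17.13):
  P1: 55.39
  P2: 14.31
  P3: 45.05
  → nearest: P2 (14.31)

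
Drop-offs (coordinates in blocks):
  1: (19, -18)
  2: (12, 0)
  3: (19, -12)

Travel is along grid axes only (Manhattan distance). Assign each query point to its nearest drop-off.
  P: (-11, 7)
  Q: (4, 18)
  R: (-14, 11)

P→2; Q→2; R→2

P at (-11, 7):
  1: |30| + |-25| = 30 + 25 = 55 blocks
  2: |23| + |-7| = 23 + 7 = 30 blocks
  3: |30| + |-19| = 30 + 19 = 49 blocks
  → nearest: 2 (30 blocks)
Q at (4, 18):
  1: |15| + |-36| = 15 + 36 = 51 blocks
  2: |8| + |-18| = 8 + 18 = 26 blocks
  3: |15| + |-30| = 15 + 30 = 45 blocks
  → nearest: 2 (26 blocks)
R at (-14, 11):
  1: |33| + |-29| = 33 + 29 = 62 blocks
  2: |26| + |-11| = 26 + 11 = 37 blocks
  3: |33| + |-23| = 33 + 23 = 56 blocks
  → nearest: 2 (37 blocks)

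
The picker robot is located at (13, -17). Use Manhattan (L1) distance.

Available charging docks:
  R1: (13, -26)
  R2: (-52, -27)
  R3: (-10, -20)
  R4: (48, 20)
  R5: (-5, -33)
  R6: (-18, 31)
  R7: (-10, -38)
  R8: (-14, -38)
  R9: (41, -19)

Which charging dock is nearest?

Distances from (13, -17):
R1: 9
R2: 75
R3: 26
R4: 72
R5: 34
R6: 79
R7: 44
R8: 48
R9: 30
Minimum: R1 at 9.

R1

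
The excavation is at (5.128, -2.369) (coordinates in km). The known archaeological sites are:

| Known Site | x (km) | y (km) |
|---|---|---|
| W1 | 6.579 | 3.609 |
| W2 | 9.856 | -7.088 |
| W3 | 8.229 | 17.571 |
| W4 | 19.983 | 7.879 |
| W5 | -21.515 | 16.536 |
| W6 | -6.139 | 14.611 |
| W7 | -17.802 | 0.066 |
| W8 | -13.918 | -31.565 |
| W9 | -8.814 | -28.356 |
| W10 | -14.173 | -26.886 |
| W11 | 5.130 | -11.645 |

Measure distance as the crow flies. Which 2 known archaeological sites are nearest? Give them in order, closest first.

Distances from (5.128, -2.369):
W1: 6.152 km
W2: 6.680 km
W3: 20.180 km
W4: 18.047 km
W5: 32.669 km
W6: 20.378 km
W7: 23.059 km
W8: 34.859 km
W9: 29.491 km
W10: 31.203 km
W11: 9.276 km
Sorted: W1 (6.152 km) < W2 (6.680 km) < W11 (9.276 km) < W4 (18.047 km) < …

W1, W2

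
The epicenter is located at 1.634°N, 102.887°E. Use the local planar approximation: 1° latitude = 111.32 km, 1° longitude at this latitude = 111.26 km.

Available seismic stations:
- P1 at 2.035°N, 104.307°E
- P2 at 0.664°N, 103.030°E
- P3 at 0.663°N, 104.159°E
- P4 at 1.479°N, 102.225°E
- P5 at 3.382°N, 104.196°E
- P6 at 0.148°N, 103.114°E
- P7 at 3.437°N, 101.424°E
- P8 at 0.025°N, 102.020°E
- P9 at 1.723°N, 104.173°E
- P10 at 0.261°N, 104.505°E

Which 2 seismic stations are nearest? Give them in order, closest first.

Distances from 1.634°N, 102.887°E:
P1: √((0.401·111.32)² + (1.420·111.26)²) = √(1992.66889 + 24960.58732) = 164.174 km
P2: √((-0.970·111.32)² + (0.143·111.26)²) = √(11659.76678 + 253.13383) = 109.146 km
P3: √((-0.971·111.32)² + (1.272·111.26)²) = √(11683.81993 + 20028.68028) = 178.080 km
P4: √((-0.155·111.32)² + (-0.662·111.26)²) = √(297.72122 + 5424.92939) = 75.648 km
P5: √((1.748·111.32)² + (1.309·111.26)²) = √(37864.24067 + 21210.81736) = 243.054 km
P6: √((-1.486·111.32)² + (0.227·111.26)²) = √(27364.27928 + 637.86655) = 167.338 km
P7: √((1.803·111.32)² + (-1.463·111.26)²) = √(40284.48804 + 26495.17324) = 258.418 km
P8: √((-1.609·111.32)² + (-0.867·111.26)²) = √(32081.78201 + 9304.99847) = 203.437 km
P9: √((0.089·111.32)² + (1.286·111.26)²) = √(98.15816 + 20471.98942) = 143.423 km
P10: √((-1.373·111.32)² + (1.618·111.26)²) = √(23360.78701 + 32406.72515) = 236.151 km
Sorted: P4 (75.648 km) < P2 (109.146 km) < P9 (143.423 km) < P1 (164.174 km) < …

P4, P2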